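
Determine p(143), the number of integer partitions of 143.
20390982757

p(n) counts ways to write n as a sum of positive integers (order ignored).
Euler's pentagonal recurrence: p(k) = p(k-1) + p(k-2) - p(k-5) - p(k-7) + p(k-12) + p(k-15) - ... (offsets j(3j∓1)/2, signs ++--, p(0)=1, p(<0)=0).
DP table for k = 0..142: p(0)=1, p(1)=1, p(2)=2, p(3)=3, p(4)=5, p(5)=7, p(6)=11, p(7)=15, p(8)=22, p(9)=30, p(10)=42, p(11)=56, p(12)=77, p(13)=101, p(14)=135, p(15)=176, p(16)=231, p(17)=297, p(18)=385, p(19)=490, p(20)=627, p(21)=792, p(22)=1002, p(23)=1255, p(24)=1575, p(25)=1958, p(26)=2436, p(27)=3010, p(28)=3718, p(29)=4565, p(30)=5604, p(31)=6842, p(32)=8349, p(33)=10143, p(34)=12310, p(35)=14883, p(36)=17977, p(37)=21637, p(38)=26015, p(39)=31185, p(40)=37338, p(41)=44583, p(42)=53174, p(43)=63261, p(44)=75175, p(45)=89134, p(46)=105558, p(47)=124754, p(48)=147273, p(49)=173525, p(50)=204226, p(51)=239943, p(52)=281589, p(53)=329931, p(54)=386155, p(55)=451276, p(56)=526823, p(57)=614154, p(58)=715220, p(59)=831820, p(60)=966467, p(61)=1121505, p(62)=1300156, p(63)=1505499, p(64)=1741630, p(65)=2012558, p(66)=2323520, p(67)=2679689, p(68)=3087735, p(69)=3554345, p(70)=4087968, p(71)=4697205, p(72)=5392783, p(73)=6185689, p(74)=7089500, p(75)=8118264, p(76)=9289091, p(77)=10619863, p(78)=12132164, p(79)=13848650, p(80)=15796476, p(81)=18004327, p(82)=20506255, p(83)=23338469, p(84)=26543660, p(85)=30167357, p(86)=34262962, p(87)=38887673, p(88)=44108109, p(89)=49995925, p(90)=56634173, p(91)=64112359, p(92)=72533807, p(93)=82010177, p(94)=92669720, p(95)=104651419, p(96)=118114304, p(97)=133230930, p(98)=150198136, p(99)=169229875, p(100)=190569292, p(101)=214481126, p(102)=241265379, p(103)=271248950, p(104)=304801365, p(105)=342325709, p(106)=384276336, p(107)=431149389, p(108)=483502844, p(109)=541946240, p(110)=607163746, p(111)=679903203, p(112)=761002156, p(113)=851376628, p(114)=952050665, p(115)=1064144451, p(116)=1188908248, p(117)=1327710076, p(118)=1482074143, p(119)=1653668665, p(120)=1844349560, p(121)=2056148051, p(122)=2291320912, p(123)=2552338241, p(124)=2841940500, p(125)=3163127352, p(126)=3519222692, p(127)=3913864295, p(128)=4351078600, p(129)=4835271870, p(130)=5371315400, p(131)=5964539504, p(132)=6620830889, p(133)=7346629512, p(134)=8149040695, p(135)=9035836076, p(136)=10015581680, p(137)=11097645016, p(138)=12292341831, p(139)=13610949895, p(140)=15065878135, p(141)=16670689208, p(142)=18440293320.
Final step: p(143) = p(142) + p(141) - p(138) - p(136) + p(131) + p(128) - p(121) - p(117) + p(108) + p(103) - p(92) - p(86) + p(73) + p(66) - p(51) - p(43) + p(26) + p(17)
= 18440293320 + 16670689208 - 12292341831 - 10015581680 + 5964539504 + 4351078600 - 2056148051 - 1327710076 + 483502844 + 271248950 - 72533807 - 34262962 + 6185689 + 2323520 - 239943 - 63261 + 2436 + 297
= 20390982757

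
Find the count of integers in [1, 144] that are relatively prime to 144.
48

144 = 2^4 × 3^2
φ(n) = n × ∏(1 - 1/p) for each prime p dividing n
φ(144) = 144 × (1 - 1/2) × (1 - 1/3) = 48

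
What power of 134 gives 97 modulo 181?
61

Baby-step giant-step with step n = ⌈√181⌉ = 14.
Baby steps 134^j mod 181 (j:value) for j=0..13: 0:1, 1:134, 2:37, 3:71, 4:102, 5:93, 6:154, 7:2, 8:87, 9:74, 10:142, 11:23, 12:5, 13:127.
Giant-step multiplier: 134^(-14) ≡ 134^(180-14) = 134^166 ≡ 136 (mod 181).
Giant steps γ_i = 97·136^i mod 181: γ_0=97, γ_1=160, γ_2=40, γ_3=10, γ_4=93 (in table at j=5).
x = i·n + j = 4·14 + 5 = 61.
Check: 134^61 ≡ 97 (mod 181).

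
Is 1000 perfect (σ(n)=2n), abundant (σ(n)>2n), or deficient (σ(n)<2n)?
abundant

Proper divisors of 1000: sum = 1 + 2 + 4 + 5 + 8 + 10 + 20 + 25 + 40 + 50 + 100 + 125 + 200 + 250 + 500 = 1340
Since 1340 > 1000, 1000 is abundant.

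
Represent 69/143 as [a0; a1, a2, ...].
[0; 2, 13, 1, 4]

Euclidean algorithm steps:
69 = 0 × 143 + 69
143 = 2 × 69 + 5
69 = 13 × 5 + 4
5 = 1 × 4 + 1
4 = 4 × 1 + 0
Continued fraction: [0; 2, 13, 1, 4]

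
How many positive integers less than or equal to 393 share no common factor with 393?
260

393 = 3 × 131
φ(n) = n × ∏(1 - 1/p) for each prime p dividing n
φ(393) = 393 × (1 - 1/3) × (1 - 1/131) = 260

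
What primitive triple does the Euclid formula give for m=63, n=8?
(3905, 1008, 4033)

Euclid's formula: a = m² - n², b = 2mn, c = m² + n²
m = 63, n = 8
a = 63² - 8² = 3969 - 64 = 3905
b = 2 × 63 × 8 = 1008
c = 63² + 8² = 3969 + 64 = 4033
Verification: 3905² + 1008² = 15249025 + 1016064 = 16265089 = 4033² ✓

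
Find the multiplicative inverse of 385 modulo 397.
33

gcd(385, 397) = 1, so the inverse exists.
Extended Euclidean algorithm on (397, 385):
397 = 1 × 385 + 12  ⟹  12 = (1)·397 + (-1)·385
385 = 32 × 12 + 1  ⟹  1 = (-32)·397 + (33)·385
So (33)·385 ≡ 1 (mod 397), i.e. 385^(-1) ≡ 33 (mod 397).
Check: 385 × 33 = 12705 ≡ 1 (mod 397)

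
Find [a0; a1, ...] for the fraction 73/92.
[0; 1, 3, 1, 5, 3]

Euclidean algorithm steps:
73 = 0 × 92 + 73
92 = 1 × 73 + 19
73 = 3 × 19 + 16
19 = 1 × 16 + 3
16 = 5 × 3 + 1
3 = 3 × 1 + 0
Continued fraction: [0; 1, 3, 1, 5, 3]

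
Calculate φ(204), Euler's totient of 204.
64

204 = 2^2 × 3 × 17
φ(n) = n × ∏(1 - 1/p) for each prime p dividing n
φ(204) = 204 × (1 - 1/2) × (1 - 1/3) × (1 - 1/17) = 64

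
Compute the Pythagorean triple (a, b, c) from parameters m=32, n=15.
(799, 960, 1249)

Euclid's formula: a = m² - n², b = 2mn, c = m² + n²
m = 32, n = 15
a = 32² - 15² = 1024 - 225 = 799
b = 2 × 32 × 15 = 960
c = 32² + 15² = 1024 + 225 = 1249
Verification: 799² + 960² = 638401 + 921600 = 1560001 = 1249² ✓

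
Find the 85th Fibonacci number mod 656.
169

Matrix identity: Q^n = [[F_(n+1), F_n], [F_n, F_(n-1)]] with Q = [[1,1],[1,0]].
n = 85 = 1010101₂. Square-and-multiply, entries mod 656:
Q^1 = [[1,1],[1,0]]
Q^2 = (Q^1)² = [[2,1],[1,1]]
Q^5 = (Q^2)²·Q = [[8,5],[5,3]]
Q^10 = (Q^5)² = [[89,55],[55,34]]
Q^21 = (Q^10)²·Q = [[655,450],[450,205]]
Q^42 = (Q^21)² = [[453,616],[616,493]]
Q^85 = (Q^42)²·Q = [[377,169],[169,208]]
F_85 mod 656 = Q^85[0][1] = 169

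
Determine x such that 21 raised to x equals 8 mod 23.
14

Baby-step giant-step with step n = ⌈√23⌉ = 5.
Baby steps 21^j mod 23 (j:value) for j=0..4: 0:1, 1:21, 2:4, 3:15, 4:16.
Giant-step multiplier: 21^(-5) ≡ 21^(22-5) = 21^17 ≡ 5 (mod 23).
Giant steps γ_i = 8·5^i mod 23: γ_0=8, γ_1=17, γ_2=16 (in table at j=4).
x = i·n + j = 2·5 + 4 = 14.
Check: 21^14 ≡ 8 (mod 23).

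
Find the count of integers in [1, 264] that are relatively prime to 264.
80

264 = 2^3 × 3 × 11
φ(n) = n × ∏(1 - 1/p) for each prime p dividing n
φ(264) = 264 × (1 - 1/2) × (1 - 1/3) × (1 - 1/11) = 80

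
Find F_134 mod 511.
134

Matrix identity: Q^n = [[F_(n+1), F_n], [F_n, F_(n-1)]] with Q = [[1,1],[1,0]].
n = 134 = 10000110₂. Square-and-multiply, entries mod 511:
Q^1 = [[1,1],[1,0]]
Q^2 = (Q^1)² = [[2,1],[1,1]]
Q^4 = (Q^2)² = [[5,3],[3,2]]
Q^8 = (Q^4)² = [[34,21],[21,13]]
Q^16 = (Q^8)² = [[64,476],[476,99]]
Q^33 = (Q^16)²·Q = [[127,211],[211,427]]
Q^67 = (Q^33)²·Q = [[227,352],[352,386]]
Q^134 = (Q^67)² = [[160,134],[134,26]]
F_134 mod 511 = Q^134[0][1] = 134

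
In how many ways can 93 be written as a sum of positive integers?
82010177

p(n) counts ways to write n as a sum of positive integers (order ignored).
Euler's pentagonal recurrence: p(k) = p(k-1) + p(k-2) - p(k-5) - p(k-7) + p(k-12) + p(k-15) - ... (offsets j(3j∓1)/2, signs ++--, p(0)=1, p(<0)=0).
DP table for k = 0..92: p(0)=1, p(1)=1, p(2)=2, p(3)=3, p(4)=5, p(5)=7, p(6)=11, p(7)=15, p(8)=22, p(9)=30, p(10)=42, p(11)=56, p(12)=77, p(13)=101, p(14)=135, p(15)=176, p(16)=231, p(17)=297, p(18)=385, p(19)=490, p(20)=627, p(21)=792, p(22)=1002, p(23)=1255, p(24)=1575, p(25)=1958, p(26)=2436, p(27)=3010, p(28)=3718, p(29)=4565, p(30)=5604, p(31)=6842, p(32)=8349, p(33)=10143, p(34)=12310, p(35)=14883, p(36)=17977, p(37)=21637, p(38)=26015, p(39)=31185, p(40)=37338, p(41)=44583, p(42)=53174, p(43)=63261, p(44)=75175, p(45)=89134, p(46)=105558, p(47)=124754, p(48)=147273, p(49)=173525, p(50)=204226, p(51)=239943, p(52)=281589, p(53)=329931, p(54)=386155, p(55)=451276, p(56)=526823, p(57)=614154, p(58)=715220, p(59)=831820, p(60)=966467, p(61)=1121505, p(62)=1300156, p(63)=1505499, p(64)=1741630, p(65)=2012558, p(66)=2323520, p(67)=2679689, p(68)=3087735, p(69)=3554345, p(70)=4087968, p(71)=4697205, p(72)=5392783, p(73)=6185689, p(74)=7089500, p(75)=8118264, p(76)=9289091, p(77)=10619863, p(78)=12132164, p(79)=13848650, p(80)=15796476, p(81)=18004327, p(82)=20506255, p(83)=23338469, p(84)=26543660, p(85)=30167357, p(86)=34262962, p(87)=38887673, p(88)=44108109, p(89)=49995925, p(90)=56634173, p(91)=64112359, p(92)=72533807.
Final step: p(93) = p(92) + p(91) - p(88) - p(86) + p(81) + p(78) - p(71) - p(67) + p(58) + p(53) - p(42) - p(36) + p(23) + p(16) - p(1)
= 72533807 + 64112359 - 44108109 - 34262962 + 18004327 + 12132164 - 4697205 - 2679689 + 715220 + 329931 - 53174 - 17977 + 1255 + 231 - 1
= 82010177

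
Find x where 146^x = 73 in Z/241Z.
111

Baby-step giant-step with step n = ⌈√241⌉ = 16.
Baby steps 146^j mod 241 (j:value) for j=0..15: 0:1, 1:146, 2:108, 3:103, 4:96, 5:38, 6:5, 7:7, 8:58, 9:33, 10:239, 11:190, 12:25, 13:35, 14:49, 15:165.
Giant-step multiplier: 146^(-16) ≡ 146^(240-16) = 146^224 ≡ 24 (mod 241).
Giant steps γ_i = 73·24^i mod 241: γ_0=73, γ_1=65, γ_2=114, γ_3=85, γ_4=112, γ_5=37, γ_6=165 (in table at j=15).
x = i·n + j = 6·16 + 15 = 111.
Check: 146^111 ≡ 73 (mod 241).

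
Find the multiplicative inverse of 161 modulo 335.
206

gcd(161, 335) = 1, so the inverse exists.
Extended Euclidean algorithm on (335, 161):
335 = 2 × 161 + 13  ⟹  13 = (1)·335 + (-2)·161
161 = 12 × 13 + 5  ⟹  5 = (-12)·335 + (25)·161
13 = 2 × 5 + 3  ⟹  3 = (25)·335 + (-52)·161
5 = 1 × 3 + 2  ⟹  2 = (-37)·335 + (77)·161
3 = 1 × 2 + 1  ⟹  1 = (62)·335 + (-129)·161
So (-129)·161 ≡ 1 (mod 335), i.e. 161^(-1) ≡ -129 ≡ 206 (mod 335).
Check: 161 × 206 = 33166 ≡ 1 (mod 335)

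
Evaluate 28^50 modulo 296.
256

Repeated squaring. Binary of 50 = 110010.
28^1 ≡ 28 (mod 296); 28^2 ≡ 192 (mod 296); 28^4 ≡ 160 (mod 296); 28^8 ≡ 144 (mod 296); 28^16 ≡ 16 (mod 296); 28^32 ≡ 256 (mod 296)
28^50 = 28^2 × 28^16 × 28^32 ≡ 256 (mod 296)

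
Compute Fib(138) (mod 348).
28

Matrix identity: Q^n = [[F_(n+1), F_n], [F_n, F_(n-1)]] with Q = [[1,1],[1,0]].
n = 138 = 10001010₂. Square-and-multiply, entries mod 348:
Q^1 = [[1,1],[1,0]]
Q^2 = (Q^1)² = [[2,1],[1,1]]
Q^4 = (Q^2)² = [[5,3],[3,2]]
Q^8 = (Q^4)² = [[34,21],[21,13]]
Q^17 = (Q^8)²·Q = [[148,205],[205,291]]
Q^34 = (Q^17)² = [[245,211],[211,34]]
Q^69 = (Q^34)²·Q = [[203,146],[146,57]]
Q^138 = (Q^69)² = [[233,28],[28,205]]
F_138 mod 348 = Q^138[0][1] = 28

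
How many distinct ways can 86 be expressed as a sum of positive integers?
34262962

p(n) counts ways to write n as a sum of positive integers (order ignored).
Euler's pentagonal recurrence: p(k) = p(k-1) + p(k-2) - p(k-5) - p(k-7) + p(k-12) + p(k-15) - ... (offsets j(3j∓1)/2, signs ++--, p(0)=1, p(<0)=0).
DP table for k = 0..85: p(0)=1, p(1)=1, p(2)=2, p(3)=3, p(4)=5, p(5)=7, p(6)=11, p(7)=15, p(8)=22, p(9)=30, p(10)=42, p(11)=56, p(12)=77, p(13)=101, p(14)=135, p(15)=176, p(16)=231, p(17)=297, p(18)=385, p(19)=490, p(20)=627, p(21)=792, p(22)=1002, p(23)=1255, p(24)=1575, p(25)=1958, p(26)=2436, p(27)=3010, p(28)=3718, p(29)=4565, p(30)=5604, p(31)=6842, p(32)=8349, p(33)=10143, p(34)=12310, p(35)=14883, p(36)=17977, p(37)=21637, p(38)=26015, p(39)=31185, p(40)=37338, p(41)=44583, p(42)=53174, p(43)=63261, p(44)=75175, p(45)=89134, p(46)=105558, p(47)=124754, p(48)=147273, p(49)=173525, p(50)=204226, p(51)=239943, p(52)=281589, p(53)=329931, p(54)=386155, p(55)=451276, p(56)=526823, p(57)=614154, p(58)=715220, p(59)=831820, p(60)=966467, p(61)=1121505, p(62)=1300156, p(63)=1505499, p(64)=1741630, p(65)=2012558, p(66)=2323520, p(67)=2679689, p(68)=3087735, p(69)=3554345, p(70)=4087968, p(71)=4697205, p(72)=5392783, p(73)=6185689, p(74)=7089500, p(75)=8118264, p(76)=9289091, p(77)=10619863, p(78)=12132164, p(79)=13848650, p(80)=15796476, p(81)=18004327, p(82)=20506255, p(83)=23338469, p(84)=26543660, p(85)=30167357.
Final step: p(86) = p(85) + p(84) - p(81) - p(79) + p(74) + p(71) - p(64) - p(60) + p(51) + p(46) - p(35) - p(29) + p(16) + p(9)
= 30167357 + 26543660 - 18004327 - 13848650 + 7089500 + 4697205 - 1741630 - 966467 + 239943 + 105558 - 14883 - 4565 + 231 + 30
= 34262962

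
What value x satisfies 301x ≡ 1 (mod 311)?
31

gcd(301, 311) = 1, so the inverse exists.
Extended Euclidean algorithm on (311, 301):
311 = 1 × 301 + 10  ⟹  10 = (1)·311 + (-1)·301
301 = 30 × 10 + 1  ⟹  1 = (-30)·311 + (31)·301
So (31)·301 ≡ 1 (mod 311), i.e. 301^(-1) ≡ 31 (mod 311).
Check: 301 × 31 = 9331 ≡ 1 (mod 311)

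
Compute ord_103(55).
51

103 is prime, so ord(55) divides φ(103) = 102.
Divisors of 102: 1, 2, 3, 6, 17, 34, 51, 102.
Repeated squaring: 55^1 ≡ 55, 55^2 ≡ 38, 55^4 ≡ 2, 55^8 ≡ 4, 55^16 ≡ 16, 55^32 ≡ 50, 55^64 ≡ 28 (mod 103).
Test 55^d mod 103 for each divisor d in increasing order:
55^1 ≡ 55
55^2 ≡ 38
55^3 = 55^2·55^1 ≡ 30
55^6 = 55^4·55^2 ≡ 76
55^17 = 55^16·55^1 ≡ 56
55^34 = 55^32·55^2 ≡ 46
55^51 = 55^32·55^16·55^2·55^1 ≡ 1  ← first divisor giving 1
The order is 51.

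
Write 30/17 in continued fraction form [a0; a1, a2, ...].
[1; 1, 3, 4]

Euclidean algorithm steps:
30 = 1 × 17 + 13
17 = 1 × 13 + 4
13 = 3 × 4 + 1
4 = 4 × 1 + 0
Continued fraction: [1; 1, 3, 4]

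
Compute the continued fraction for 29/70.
[0; 2, 2, 2, 2, 2]

Euclidean algorithm steps:
29 = 0 × 70 + 29
70 = 2 × 29 + 12
29 = 2 × 12 + 5
12 = 2 × 5 + 2
5 = 2 × 2 + 1
2 = 2 × 1 + 0
Continued fraction: [0; 2, 2, 2, 2, 2]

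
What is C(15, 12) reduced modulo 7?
0

Using Lucas' theorem:
Write n=15 and k=12 in base 7:
n in base 7: [2, 1]
k in base 7: [1, 5]
C(15,12) mod 7 = ∏ C(n_i, k_i) mod 7
Digit binomials (mod 7): C(2,1) = 2; C(1,5) = 0 (k_i > n_i)
Product: 2 × 0 = 0 ≡ 0 (mod 7)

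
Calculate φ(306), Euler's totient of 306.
96

306 = 2 × 3^2 × 17
φ(n) = n × ∏(1 - 1/p) for each prime p dividing n
φ(306) = 306 × (1 - 1/2) × (1 - 1/3) × (1 - 1/17) = 96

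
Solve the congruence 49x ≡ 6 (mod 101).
x ≡ 97 (mod 101)

gcd(49, 101) = 1, which divides 6, so solutions exist.
Find 49^(-1) mod 101 by the extended Euclidean algorithm:
101 = 2 × 49 + 3  ⟹  3 = (1)·101 + (-2)·49
49 = 16 × 3 + 1  ⟹  1 = (-16)·101 + (33)·49
So (33)·49 ≡ 1 (mod 101), i.e. 49^(-1) ≡ 33 (mod 101).
x ≡ 33 × 6 = 198 ≡ 97 (mod 101).
Check: 49 × 97 = 4753 ≡ 6 (mod 101).
Unique solution: x ≡ 97 (mod 101)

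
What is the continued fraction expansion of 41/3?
[13; 1, 2]

Euclidean algorithm steps:
41 = 13 × 3 + 2
3 = 1 × 2 + 1
2 = 2 × 1 + 0
Continued fraction: [13; 1, 2]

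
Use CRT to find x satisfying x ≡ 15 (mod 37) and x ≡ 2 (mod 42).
422

Using Chinese Remainder Theorem:
M = 37 × 42 = 1554
M1 = 42, M2 = 37
y1 = 42^(-1) mod 37 = 15
y2 = 37^(-1) mod 42 = 25
x = (15×42×15 + 2×37×25) mod 1554 = 422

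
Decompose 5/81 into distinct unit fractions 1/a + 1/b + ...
1/17 + 1/345 + 1/158355

Greedy algorithm:
5/81: ceiling(81/5) = 17, use 1/17
4/1377: ceiling(1377/4) = 345, use 1/345
1/158355: ceiling(158355/1) = 158355, use 1/158355
Result: 5/81 = 1/17 + 1/345 + 1/158355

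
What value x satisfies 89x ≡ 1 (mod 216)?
17

gcd(89, 216) = 1, so the inverse exists.
Extended Euclidean algorithm on (216, 89):
216 = 2 × 89 + 38  ⟹  38 = (1)·216 + (-2)·89
89 = 2 × 38 + 13  ⟹  13 = (-2)·216 + (5)·89
38 = 2 × 13 + 12  ⟹  12 = (5)·216 + (-12)·89
13 = 1 × 12 + 1  ⟹  1 = (-7)·216 + (17)·89
So (17)·89 ≡ 1 (mod 216), i.e. 89^(-1) ≡ 17 (mod 216).
Check: 89 × 17 = 1513 ≡ 1 (mod 216)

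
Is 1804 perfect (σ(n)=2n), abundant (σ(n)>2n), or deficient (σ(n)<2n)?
deficient

Proper divisors of 1804: sum = 1 + 2 + 4 + 11 + 22 + 41 + 44 + 82 + 164 + 451 + 902 = 1724
Since 1724 < 1804, 1804 is deficient.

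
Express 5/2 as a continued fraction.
[2; 2]

Euclidean algorithm steps:
5 = 2 × 2 + 1
2 = 2 × 1 + 0
Continued fraction: [2; 2]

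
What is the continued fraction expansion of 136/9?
[15; 9]

Euclidean algorithm steps:
136 = 15 × 9 + 1
9 = 9 × 1 + 0
Continued fraction: [15; 9]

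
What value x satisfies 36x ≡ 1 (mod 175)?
141

gcd(36, 175) = 1, so the inverse exists.
Extended Euclidean algorithm on (175, 36):
175 = 4 × 36 + 31  ⟹  31 = (1)·175 + (-4)·36
36 = 1 × 31 + 5  ⟹  5 = (-1)·175 + (5)·36
31 = 6 × 5 + 1  ⟹  1 = (7)·175 + (-34)·36
So (-34)·36 ≡ 1 (mod 175), i.e. 36^(-1) ≡ -34 ≡ 141 (mod 175).
Check: 36 × 141 = 5076 ≡ 1 (mod 175)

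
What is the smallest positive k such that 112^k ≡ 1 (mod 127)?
126

127 is prime, so ord(112) divides φ(127) = 126.
Divisors of 126: 1, 2, 3, 6, 7, 9, 14, 18, 21, 42, 63, 126.
Repeated squaring: 112^1 ≡ 112, 112^2 ≡ 98, 112^4 ≡ 79, 112^8 ≡ 18, 112^16 ≡ 70, 112^32 ≡ 74, 112^64 ≡ 15 (mod 127).
Test 112^d mod 127 for each divisor d in increasing order:
112^1 ≡ 112
112^2 ≡ 98
112^3 = 112^2·112^1 ≡ 54
112^6 = 112^4·112^2 ≡ 122
112^7 = 112^4·112^2·112^1 ≡ 75
112^9 = 112^8·112^1 ≡ 111
112^14 = 112^8·112^4·112^2 ≡ 37
112^18 = 112^16·112^2 ≡ 2
112^21 = 112^16·112^4·112^1 ≡ 108
112^42 = 112^32·112^8·112^2 ≡ 107
112^63 = 112^32·112^16·112^8·112^4·112^2·112^1 ≡ 126
112^126 = 112^64·112^32·112^16·112^8·112^4·112^2 ≡ 1  ← first divisor giving 1
The order is 126.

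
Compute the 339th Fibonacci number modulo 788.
662

Matrix identity: Q^n = [[F_(n+1), F_n], [F_n, F_(n-1)]] with Q = [[1,1],[1,0]].
n = 339 = 101010011₂. Square-and-multiply, entries mod 788:
Q^1 = [[1,1],[1,0]]
Q^2 = (Q^1)² = [[2,1],[1,1]]
Q^5 = (Q^2)²·Q = [[8,5],[5,3]]
Q^10 = (Q^5)² = [[89,55],[55,34]]
Q^21 = (Q^10)²·Q = [[375,702],[702,461]]
Q^42 = (Q^21)² = [[665,600],[600,65]]
Q^84 = (Q^42)² = [[41,660],[660,169]]
Q^169 = (Q^84)²·Q = [[641,729],[729,700]]
Q^339 = (Q^169)²·Q = [[343,662],[662,469]]
F_339 mod 788 = Q^339[0][1] = 662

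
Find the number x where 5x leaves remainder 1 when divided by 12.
5

gcd(5, 12) = 1, so the inverse exists.
Extended Euclidean algorithm on (12, 5):
12 = 2 × 5 + 2  ⟹  2 = (1)·12 + (-2)·5
5 = 2 × 2 + 1  ⟹  1 = (-2)·12 + (5)·5
So (5)·5 ≡ 1 (mod 12), i.e. 5^(-1) ≡ 5 (mod 12).
Check: 5 × 5 = 25 ≡ 1 (mod 12)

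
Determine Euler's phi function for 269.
268

269 = 269
φ(n) = n × ∏(1 - 1/p) for each prime p dividing n
φ(269) = 269 × (1 - 1/269) = 268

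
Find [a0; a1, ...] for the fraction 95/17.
[5; 1, 1, 2, 3]

Euclidean algorithm steps:
95 = 5 × 17 + 10
17 = 1 × 10 + 7
10 = 1 × 7 + 3
7 = 2 × 3 + 1
3 = 3 × 1 + 0
Continued fraction: [5; 1, 1, 2, 3]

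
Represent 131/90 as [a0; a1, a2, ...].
[1; 2, 5, 8]

Euclidean algorithm steps:
131 = 1 × 90 + 41
90 = 2 × 41 + 8
41 = 5 × 8 + 1
8 = 8 × 1 + 0
Continued fraction: [1; 2, 5, 8]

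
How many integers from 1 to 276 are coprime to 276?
88

276 = 2^2 × 3 × 23
φ(n) = n × ∏(1 - 1/p) for each prime p dividing n
φ(276) = 276 × (1 - 1/2) × (1 - 1/3) × (1 - 1/23) = 88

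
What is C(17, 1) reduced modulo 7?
3

Using Lucas' theorem:
Write n=17 and k=1 in base 7:
n in base 7: [2, 3]
k in base 7: [0, 1]
C(17,1) mod 7 = ∏ C(n_i, k_i) mod 7
Digit binomials (mod 7): C(2,0) = 1; C(3,1) = 3
Product: 1 × 3 = 3 ≡ 3 (mod 7)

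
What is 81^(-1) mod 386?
305

gcd(81, 386) = 1, so the inverse exists.
Extended Euclidean algorithm on (386, 81):
386 = 4 × 81 + 62  ⟹  62 = (1)·386 + (-4)·81
81 = 1 × 62 + 19  ⟹  19 = (-1)·386 + (5)·81
62 = 3 × 19 + 5  ⟹  5 = (4)·386 + (-19)·81
19 = 3 × 5 + 4  ⟹  4 = (-13)·386 + (62)·81
5 = 1 × 4 + 1  ⟹  1 = (17)·386 + (-81)·81
So (-81)·81 ≡ 1 (mod 386), i.e. 81^(-1) ≡ -81 ≡ 305 (mod 386).
Check: 81 × 305 = 24705 ≡ 1 (mod 386)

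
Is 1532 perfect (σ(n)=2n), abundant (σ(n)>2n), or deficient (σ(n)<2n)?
deficient

Proper divisors of 1532: sum = 1 + 2 + 4 + 383 + 766 = 1156
Since 1156 < 1532, 1532 is deficient.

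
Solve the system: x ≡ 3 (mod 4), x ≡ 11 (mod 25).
11

Using Chinese Remainder Theorem:
M = 4 × 25 = 100
M1 = 25, M2 = 4
y1 = 25^(-1) mod 4 = 1
y2 = 4^(-1) mod 25 = 19
x = (3×25×1 + 11×4×19) mod 100 = 11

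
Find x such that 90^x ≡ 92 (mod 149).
3

Baby-step giant-step with step n = ⌈√149⌉ = 13.
Baby steps 90^j mod 149 (j:value) for j=0..12: 0:1, 1:90, 2:54, 3:92, 4:85, 5:51, 6:120, 7:72, 8:73, 9:14, 10:68, 11:11, 12:96.
h = 92 is already in the table at j=3, so x = 3.
Check: 90^3 ≡ 92 (mod 149).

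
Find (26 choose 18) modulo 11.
0

Using Lucas' theorem:
Write n=26 and k=18 in base 11:
n in base 11: [2, 4]
k in base 11: [1, 7]
C(26,18) mod 11 = ∏ C(n_i, k_i) mod 11
Digit binomials (mod 11): C(2,1) = 2; C(4,7) = 0 (k_i > n_i)
Product: 2 × 0 = 0 ≡ 0 (mod 11)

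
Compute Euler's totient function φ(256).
128

256 = 2^8
φ(n) = n × ∏(1 - 1/p) for each prime p dividing n
φ(256) = 256 × (1 - 1/2) = 128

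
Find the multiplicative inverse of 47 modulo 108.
23

gcd(47, 108) = 1, so the inverse exists.
Extended Euclidean algorithm on (108, 47):
108 = 2 × 47 + 14  ⟹  14 = (1)·108 + (-2)·47
47 = 3 × 14 + 5  ⟹  5 = (-3)·108 + (7)·47
14 = 2 × 5 + 4  ⟹  4 = (7)·108 + (-16)·47
5 = 1 × 4 + 1  ⟹  1 = (-10)·108 + (23)·47
So (23)·47 ≡ 1 (mod 108), i.e. 47^(-1) ≡ 23 (mod 108).
Check: 47 × 23 = 1081 ≡ 1 (mod 108)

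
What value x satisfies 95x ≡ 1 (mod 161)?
100

gcd(95, 161) = 1, so the inverse exists.
Extended Euclidean algorithm on (161, 95):
161 = 1 × 95 + 66  ⟹  66 = (1)·161 + (-1)·95
95 = 1 × 66 + 29  ⟹  29 = (-1)·161 + (2)·95
66 = 2 × 29 + 8  ⟹  8 = (3)·161 + (-5)·95
29 = 3 × 8 + 5  ⟹  5 = (-10)·161 + (17)·95
8 = 1 × 5 + 3  ⟹  3 = (13)·161 + (-22)·95
5 = 1 × 3 + 2  ⟹  2 = (-23)·161 + (39)·95
3 = 1 × 2 + 1  ⟹  1 = (36)·161 + (-61)·95
So (-61)·95 ≡ 1 (mod 161), i.e. 95^(-1) ≡ -61 ≡ 100 (mod 161).
Check: 95 × 100 = 9500 ≡ 1 (mod 161)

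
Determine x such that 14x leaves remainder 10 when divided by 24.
x ≡ 11 (mod 12)

gcd(14, 24) = 2, which divides 10, so solutions exist.
Divide through by 2: 7x ≡ 5 (mod 12).
Find 7^(-1) mod 12 by the extended Euclidean algorithm:
12 = 1 × 7 + 5  ⟹  5 = (1)·12 + (-1)·7
7 = 1 × 5 + 2  ⟹  2 = (-1)·12 + (2)·7
5 = 2 × 2 + 1  ⟹  1 = (3)·12 + (-5)·7
So (-5)·7 ≡ 1 (mod 12), i.e. 7^(-1) ≡ -5 ≡ 7 (mod 12).
x ≡ 7 × 5 = 35 ≡ 11 (mod 12).
Check: 14 × 11 = 154 ≡ 10 (mod 24).
x ≡ 11 (mod 12), giving 2 solutions mod 24.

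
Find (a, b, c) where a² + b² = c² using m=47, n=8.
(2145, 752, 2273)

Euclid's formula: a = m² - n², b = 2mn, c = m² + n²
m = 47, n = 8
a = 47² - 8² = 2209 - 64 = 2145
b = 2 × 47 × 8 = 752
c = 47² + 8² = 2209 + 64 = 2273
Verification: 2145² + 752² = 4601025 + 565504 = 5166529 = 2273² ✓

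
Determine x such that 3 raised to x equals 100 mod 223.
94

Baby-step giant-step with step n = ⌈√223⌉ = 15.
Baby steps 3^j mod 223 (j:value) for j=0..14: 0:1, 1:3, 2:9, 3:27, 4:81, 5:20, 6:60, 7:180, 8:94, 9:59, 10:177, 11:85, 12:32, 13:96, 14:65.
Giant-step multiplier: 3^(-15) ≡ 3^(222-15) = 3^207 ≡ 215 (mod 223).
Giant steps γ_i = 100·215^i mod 223: γ_0=100, γ_1=92, γ_2=156, γ_3=90, γ_4=172, γ_5=185, γ_6=81 (in table at j=4).
x = i·n + j = 6·15 + 4 = 94.
Check: 3^94 ≡ 100 (mod 223).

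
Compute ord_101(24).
25

101 is prime, so ord(24) divides φ(101) = 100.
Divisors of 100: 1, 2, 4, 5, 10, 20, 25, 50, 100.
Repeated squaring: 24^1 ≡ 24, 24^2 ≡ 71, 24^4 ≡ 92, 24^8 ≡ 81, 24^16 ≡ 97, 24^32 ≡ 16, 24^64 ≡ 54 (mod 101).
Test 24^d mod 101 for each divisor d in increasing order:
24^1 ≡ 24
24^2 ≡ 71
24^4 ≡ 92
24^5 = 24^4·24^1 ≡ 87
24^10 = 24^8·24^2 ≡ 95
24^20 = 24^16·24^4 ≡ 36
24^25 = 24^16·24^8·24^1 ≡ 1  ← first divisor giving 1
The order is 25.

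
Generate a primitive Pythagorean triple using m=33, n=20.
(689, 1320, 1489)

Euclid's formula: a = m² - n², b = 2mn, c = m² + n²
m = 33, n = 20
a = 33² - 20² = 1089 - 400 = 689
b = 2 × 33 × 20 = 1320
c = 33² + 20² = 1089 + 400 = 1489
Verification: 689² + 1320² = 474721 + 1742400 = 2217121 = 1489² ✓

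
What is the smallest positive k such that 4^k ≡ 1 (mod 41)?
10

41 is prime, so ord(4) divides φ(41) = 40.
Divisors of 40: 1, 2, 4, 5, 8, 10, 20, 40.
Repeated squaring: 4^1 ≡ 4, 4^2 ≡ 16, 4^4 ≡ 10, 4^8 ≡ 18, 4^16 ≡ 37, 4^32 ≡ 16 (mod 41).
Test 4^d mod 41 for each divisor d in increasing order:
4^1 ≡ 4
4^2 ≡ 16
4^4 ≡ 10
4^5 = 4^4·4^1 ≡ 40
4^8 ≡ 18
4^10 = 4^8·4^2 ≡ 1  ← first divisor giving 1
The order is 10.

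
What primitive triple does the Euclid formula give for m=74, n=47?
(3267, 6956, 7685)

Euclid's formula: a = m² - n², b = 2mn, c = m² + n²
m = 74, n = 47
a = 74² - 47² = 5476 - 2209 = 3267
b = 2 × 74 × 47 = 6956
c = 74² + 47² = 5476 + 2209 = 7685
Verification: 3267² + 6956² = 10673289 + 48385936 = 59059225 = 7685² ✓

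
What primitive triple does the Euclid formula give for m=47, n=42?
(445, 3948, 3973)

Euclid's formula: a = m² - n², b = 2mn, c = m² + n²
m = 47, n = 42
a = 47² - 42² = 2209 - 1764 = 445
b = 2 × 47 × 42 = 3948
c = 47² + 42² = 2209 + 1764 = 3973
Verification: 445² + 3948² = 198025 + 15586704 = 15784729 = 3973² ✓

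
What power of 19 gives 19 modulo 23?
1

Baby-step giant-step with step n = ⌈√23⌉ = 5.
Baby steps 19^j mod 23 (j:value) for j=0..4: 0:1, 1:19, 2:16, 3:5, 4:3.
h = 19 is already in the table at j=1, so x = 1.
Check: 19^1 ≡ 19 (mod 23).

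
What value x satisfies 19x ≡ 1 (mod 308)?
227

gcd(19, 308) = 1, so the inverse exists.
Extended Euclidean algorithm on (308, 19):
308 = 16 × 19 + 4  ⟹  4 = (1)·308 + (-16)·19
19 = 4 × 4 + 3  ⟹  3 = (-4)·308 + (65)·19
4 = 1 × 3 + 1  ⟹  1 = (5)·308 + (-81)·19
So (-81)·19 ≡ 1 (mod 308), i.e. 19^(-1) ≡ -81 ≡ 227 (mod 308).
Check: 19 × 227 = 4313 ≡ 1 (mod 308)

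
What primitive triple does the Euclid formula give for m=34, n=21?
(715, 1428, 1597)

Euclid's formula: a = m² - n², b = 2mn, c = m² + n²
m = 34, n = 21
a = 34² - 21² = 1156 - 441 = 715
b = 2 × 34 × 21 = 1428
c = 34² + 21² = 1156 + 441 = 1597
Verification: 715² + 1428² = 511225 + 2039184 = 2550409 = 1597² ✓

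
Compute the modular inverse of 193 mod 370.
347

gcd(193, 370) = 1, so the inverse exists.
Extended Euclidean algorithm on (370, 193):
370 = 1 × 193 + 177  ⟹  177 = (1)·370 + (-1)·193
193 = 1 × 177 + 16  ⟹  16 = (-1)·370 + (2)·193
177 = 11 × 16 + 1  ⟹  1 = (12)·370 + (-23)·193
So (-23)·193 ≡ 1 (mod 370), i.e. 193^(-1) ≡ -23 ≡ 347 (mod 370).
Check: 193 × 347 = 66971 ≡ 1 (mod 370)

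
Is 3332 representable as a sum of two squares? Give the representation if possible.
14² + 56² (a=14, b=56)

Factorization: 3332 = 2^2 × 7^2 × 17
By Fermat: n is sum of two squares iff every prime p ≡ 3 (mod 4) appears to even power.
All primes ≡ 3 (mod 4) appear to even power.
Search a = 0, 1, 2, … for 3332 - a² a perfect square: first hit at a = 14: 3332 - 196 = 3136 = 56².
3332 = 14² + 56² = 196 + 3136 ✓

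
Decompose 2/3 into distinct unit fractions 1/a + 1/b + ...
1/2 + 1/6

Greedy algorithm:
2/3: ceiling(3/2) = 2, use 1/2
1/6: ceiling(6/1) = 6, use 1/6
Result: 2/3 = 1/2 + 1/6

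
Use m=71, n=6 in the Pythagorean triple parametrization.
(5005, 852, 5077)

Euclid's formula: a = m² - n², b = 2mn, c = m² + n²
m = 71, n = 6
a = 71² - 6² = 5041 - 36 = 5005
b = 2 × 71 × 6 = 852
c = 71² + 6² = 5041 + 36 = 5077
Verification: 5005² + 852² = 25050025 + 725904 = 25775929 = 5077² ✓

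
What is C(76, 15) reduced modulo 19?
0

Using Lucas' theorem:
Write n=76 and k=15 in base 19:
n in base 19: [4, 0]
k in base 19: [0, 15]
C(76,15) mod 19 = ∏ C(n_i, k_i) mod 19
Digit binomials (mod 19): C(4,0) = 1; C(0,15) = 0 (k_i > n_i)
Product: 1 × 0 = 0 ≡ 0 (mod 19)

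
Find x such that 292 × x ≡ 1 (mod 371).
108

gcd(292, 371) = 1, so the inverse exists.
Extended Euclidean algorithm on (371, 292):
371 = 1 × 292 + 79  ⟹  79 = (1)·371 + (-1)·292
292 = 3 × 79 + 55  ⟹  55 = (-3)·371 + (4)·292
79 = 1 × 55 + 24  ⟹  24 = (4)·371 + (-5)·292
55 = 2 × 24 + 7  ⟹  7 = (-11)·371 + (14)·292
24 = 3 × 7 + 3  ⟹  3 = (37)·371 + (-47)·292
7 = 2 × 3 + 1  ⟹  1 = (-85)·371 + (108)·292
So (108)·292 ≡ 1 (mod 371), i.e. 292^(-1) ≡ 108 (mod 371).
Check: 292 × 108 = 31536 ≡ 1 (mod 371)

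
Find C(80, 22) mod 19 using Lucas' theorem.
16

Using Lucas' theorem:
Write n=80 and k=22 in base 19:
n in base 19: [4, 4]
k in base 19: [1, 3]
C(80,22) mod 19 = ∏ C(n_i, k_i) mod 19
Digit binomials (mod 19): C(4,1) = 4; C(4,3) = 4
Product: 4 × 4 = 16 ≡ 16 (mod 19)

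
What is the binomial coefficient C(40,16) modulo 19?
0

Using Lucas' theorem:
Write n=40 and k=16 in base 19:
n in base 19: [2, 2]
k in base 19: [0, 16]
C(40,16) mod 19 = ∏ C(n_i, k_i) mod 19
Digit binomials (mod 19): C(2,0) = 1; C(2,16) = 0 (k_i > n_i)
Product: 1 × 0 = 0 ≡ 0 (mod 19)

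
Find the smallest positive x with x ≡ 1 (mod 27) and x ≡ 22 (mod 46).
298

Using Chinese Remainder Theorem:
M = 27 × 46 = 1242
M1 = 46, M2 = 27
y1 = 46^(-1) mod 27 = 10
y2 = 27^(-1) mod 46 = 29
x = (1×46×10 + 22×27×29) mod 1242 = 298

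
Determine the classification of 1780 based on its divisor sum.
abundant

Proper divisors of 1780: sum = 1 + 2 + 4 + 5 + 10 + 20 + 89 + 178 + 356 + 445 + 890 = 2000
Since 2000 > 1780, 1780 is abundant.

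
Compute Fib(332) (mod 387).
330

Matrix identity: Q^n = [[F_(n+1), F_n], [F_n, F_(n-1)]] with Q = [[1,1],[1,0]].
n = 332 = 101001100₂. Square-and-multiply, entries mod 387:
Q^1 = [[1,1],[1,0]]
Q^2 = (Q^1)² = [[2,1],[1,1]]
Q^5 = (Q^2)²·Q = [[8,5],[5,3]]
Q^10 = (Q^5)² = [[89,55],[55,34]]
Q^20 = (Q^10)² = [[110,186],[186,311]]
Q^41 = (Q^20)²·Q = [[1,256],[256,132]]
Q^83 = (Q^41)²·Q = [[126,134],[134,379]]
Q^166 = (Q^83)² = [[163,332],[332,218]]
Q^332 = (Q^166)² = [[182,330],[330,239]]
F_332 mod 387 = Q^332[0][1] = 330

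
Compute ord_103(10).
34

103 is prime, so ord(10) divides φ(103) = 102.
Divisors of 102: 1, 2, 3, 6, 17, 34, 51, 102.
Repeated squaring: 10^1 ≡ 10, 10^2 ≡ 100, 10^4 ≡ 9, 10^8 ≡ 81, 10^16 ≡ 72, 10^32 ≡ 34, 10^64 ≡ 23 (mod 103).
Test 10^d mod 103 for each divisor d in increasing order:
10^1 ≡ 10
10^2 ≡ 100
10^3 = 10^2·10^1 ≡ 73
10^6 = 10^4·10^2 ≡ 76
10^17 = 10^16·10^1 ≡ 102
10^34 = 10^32·10^2 ≡ 1  ← first divisor giving 1
The order is 34.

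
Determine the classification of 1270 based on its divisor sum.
deficient

Proper divisors of 1270: sum = 1 + 2 + 5 + 10 + 127 + 254 + 635 = 1034
Since 1034 < 1270, 1270 is deficient.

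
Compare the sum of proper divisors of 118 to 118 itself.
deficient

Proper divisors of 118: sum = 1 + 2 + 59 = 62
Since 62 < 118, 118 is deficient.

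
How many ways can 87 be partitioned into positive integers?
38887673

p(n) counts ways to write n as a sum of positive integers (order ignored).
Euler's pentagonal recurrence: p(k) = p(k-1) + p(k-2) - p(k-5) - p(k-7) + p(k-12) + p(k-15) - ... (offsets j(3j∓1)/2, signs ++--, p(0)=1, p(<0)=0).
DP table for k = 0..86: p(0)=1, p(1)=1, p(2)=2, p(3)=3, p(4)=5, p(5)=7, p(6)=11, p(7)=15, p(8)=22, p(9)=30, p(10)=42, p(11)=56, p(12)=77, p(13)=101, p(14)=135, p(15)=176, p(16)=231, p(17)=297, p(18)=385, p(19)=490, p(20)=627, p(21)=792, p(22)=1002, p(23)=1255, p(24)=1575, p(25)=1958, p(26)=2436, p(27)=3010, p(28)=3718, p(29)=4565, p(30)=5604, p(31)=6842, p(32)=8349, p(33)=10143, p(34)=12310, p(35)=14883, p(36)=17977, p(37)=21637, p(38)=26015, p(39)=31185, p(40)=37338, p(41)=44583, p(42)=53174, p(43)=63261, p(44)=75175, p(45)=89134, p(46)=105558, p(47)=124754, p(48)=147273, p(49)=173525, p(50)=204226, p(51)=239943, p(52)=281589, p(53)=329931, p(54)=386155, p(55)=451276, p(56)=526823, p(57)=614154, p(58)=715220, p(59)=831820, p(60)=966467, p(61)=1121505, p(62)=1300156, p(63)=1505499, p(64)=1741630, p(65)=2012558, p(66)=2323520, p(67)=2679689, p(68)=3087735, p(69)=3554345, p(70)=4087968, p(71)=4697205, p(72)=5392783, p(73)=6185689, p(74)=7089500, p(75)=8118264, p(76)=9289091, p(77)=10619863, p(78)=12132164, p(79)=13848650, p(80)=15796476, p(81)=18004327, p(82)=20506255, p(83)=23338469, p(84)=26543660, p(85)=30167357, p(86)=34262962.
Final step: p(87) = p(86) + p(85) - p(82) - p(80) + p(75) + p(72) - p(65) - p(61) + p(52) + p(47) - p(36) - p(30) + p(17) + p(10)
= 34262962 + 30167357 - 20506255 - 15796476 + 8118264 + 5392783 - 2012558 - 1121505 + 281589 + 124754 - 17977 - 5604 + 297 + 42
= 38887673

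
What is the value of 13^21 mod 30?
13

Repeated squaring. Binary of 21 = 10101.
13^1 ≡ 13 (mod 30); 13^2 ≡ 19 (mod 30); 13^4 ≡ 1 (mod 30); 13^8 ≡ 1 (mod 30); 13^16 ≡ 1 (mod 30)
13^21 = 13^1 × 13^4 × 13^16 ≡ 13 (mod 30)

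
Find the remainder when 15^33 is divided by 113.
15

Repeated squaring. Binary of 33 = 100001.
15^1 ≡ 15 (mod 113); 15^2 ≡ 112 (mod 113); 15^4 ≡ 1 (mod 113); 15^8 ≡ 1 (mod 113); 15^16 ≡ 1 (mod 113); 15^32 ≡ 1 (mod 113)
15^33 = 15^1 × 15^32 ≡ 15 (mod 113)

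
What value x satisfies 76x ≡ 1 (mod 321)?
283

gcd(76, 321) = 1, so the inverse exists.
Extended Euclidean algorithm on (321, 76):
321 = 4 × 76 + 17  ⟹  17 = (1)·321 + (-4)·76
76 = 4 × 17 + 8  ⟹  8 = (-4)·321 + (17)·76
17 = 2 × 8 + 1  ⟹  1 = (9)·321 + (-38)·76
So (-38)·76 ≡ 1 (mod 321), i.e. 76^(-1) ≡ -38 ≡ 283 (mod 321).
Check: 76 × 283 = 21508 ≡ 1 (mod 321)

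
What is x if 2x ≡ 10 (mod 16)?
x ≡ 5 (mod 8)

gcd(2, 16) = 2, which divides 10, so solutions exist.
Divide through by 2: x ≡ 5 (mod 8).
The coefficient of x is now 1, so x ≡ 5 (mod 8).
Check: 2 × 5 = 10 ≡ 10 (mod 16).
x ≡ 5 (mod 8), giving 2 solutions mod 16.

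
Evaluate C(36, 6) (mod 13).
2

Using Lucas' theorem:
Write n=36 and k=6 in base 13:
n in base 13: [2, 10]
k in base 13: [0, 6]
C(36,6) mod 13 = ∏ C(n_i, k_i) mod 13
Digit binomials (mod 13): C(2,0) = 1; C(10,6) = 210 ≡ 2
Product: 1 × 2 = 2 ≡ 2 (mod 13)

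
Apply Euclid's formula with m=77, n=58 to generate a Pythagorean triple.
(2565, 8932, 9293)

Euclid's formula: a = m² - n², b = 2mn, c = m² + n²
m = 77, n = 58
a = 77² - 58² = 5929 - 3364 = 2565
b = 2 × 77 × 58 = 8932
c = 77² + 58² = 5929 + 3364 = 9293
Verification: 2565² + 8932² = 6579225 + 79780624 = 86359849 = 9293² ✓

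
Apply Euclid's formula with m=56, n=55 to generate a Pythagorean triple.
(111, 6160, 6161)

Euclid's formula: a = m² - n², b = 2mn, c = m² + n²
m = 56, n = 55
a = 56² - 55² = 3136 - 3025 = 111
b = 2 × 56 × 55 = 6160
c = 56² + 55² = 3136 + 3025 = 6161
Verification: 111² + 6160² = 12321 + 37945600 = 37957921 = 6161² ✓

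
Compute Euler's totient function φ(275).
200

275 = 5^2 × 11
φ(n) = n × ∏(1 - 1/p) for each prime p dividing n
φ(275) = 275 × (1 - 1/5) × (1 - 1/11) = 200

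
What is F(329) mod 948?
649

Matrix identity: Q^n = [[F_(n+1), F_n], [F_n, F_(n-1)]] with Q = [[1,1],[1,0]].
n = 329 = 101001001₂. Square-and-multiply, entries mod 948:
Q^1 = [[1,1],[1,0]]
Q^2 = (Q^1)² = [[2,1],[1,1]]
Q^5 = (Q^2)²·Q = [[8,5],[5,3]]
Q^10 = (Q^5)² = [[89,55],[55,34]]
Q^20 = (Q^10)² = [[518,129],[129,389]]
Q^41 = (Q^20)²·Q = [[16,565],[565,399]]
Q^82 = (Q^41)² = [[5,319],[319,634]]
Q^164 = (Q^82)² = [[350,21],[21,329]]
Q^329 = (Q^164)²·Q = [[688,649],[649,39]]
F_329 mod 948 = Q^329[0][1] = 649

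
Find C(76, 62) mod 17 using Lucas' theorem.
0

Using Lucas' theorem:
Write n=76 and k=62 in base 17:
n in base 17: [4, 8]
k in base 17: [3, 11]
C(76,62) mod 17 = ∏ C(n_i, k_i) mod 17
Digit binomials (mod 17): C(4,3) = 4; C(8,11) = 0 (k_i > n_i)
Product: 4 × 0 = 0 ≡ 0 (mod 17)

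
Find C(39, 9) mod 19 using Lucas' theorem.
0

Using Lucas' theorem:
Write n=39 and k=9 in base 19:
n in base 19: [2, 1]
k in base 19: [0, 9]
C(39,9) mod 19 = ∏ C(n_i, k_i) mod 19
Digit binomials (mod 19): C(2,0) = 1; C(1,9) = 0 (k_i > n_i)
Product: 1 × 0 = 0 ≡ 0 (mod 19)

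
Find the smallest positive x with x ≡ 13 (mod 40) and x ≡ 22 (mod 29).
573

Using Chinese Remainder Theorem:
M = 40 × 29 = 1160
M1 = 29, M2 = 40
y1 = 29^(-1) mod 40 = 29
y2 = 40^(-1) mod 29 = 8
x = (13×29×29 + 22×40×8) mod 1160 = 573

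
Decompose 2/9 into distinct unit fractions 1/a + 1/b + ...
1/5 + 1/45

Greedy algorithm:
2/9: ceiling(9/2) = 5, use 1/5
1/45: ceiling(45/1) = 45, use 1/45
Result: 2/9 = 1/5 + 1/45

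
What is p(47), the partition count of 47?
124754

p(n) counts ways to write n as a sum of positive integers (order ignored).
Euler's pentagonal recurrence: p(k) = p(k-1) + p(k-2) - p(k-5) - p(k-7) + p(k-12) + p(k-15) - ... (offsets j(3j∓1)/2, signs ++--, p(0)=1, p(<0)=0).
DP table for k = 0..46: p(0)=1, p(1)=1, p(2)=2, p(3)=3, p(4)=5, p(5)=7, p(6)=11, p(7)=15, p(8)=22, p(9)=30, p(10)=42, p(11)=56, p(12)=77, p(13)=101, p(14)=135, p(15)=176, p(16)=231, p(17)=297, p(18)=385, p(19)=490, p(20)=627, p(21)=792, p(22)=1002, p(23)=1255, p(24)=1575, p(25)=1958, p(26)=2436, p(27)=3010, p(28)=3718, p(29)=4565, p(30)=5604, p(31)=6842, p(32)=8349, p(33)=10143, p(34)=12310, p(35)=14883, p(36)=17977, p(37)=21637, p(38)=26015, p(39)=31185, p(40)=37338, p(41)=44583, p(42)=53174, p(43)=63261, p(44)=75175, p(45)=89134, p(46)=105558.
Final step: p(47) = p(46) + p(45) - p(42) - p(40) + p(35) + p(32) - p(25) - p(21) + p(12) + p(7)
= 105558 + 89134 - 53174 - 37338 + 14883 + 8349 - 1958 - 792 + 77 + 15
= 124754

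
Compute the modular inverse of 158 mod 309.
221

gcd(158, 309) = 1, so the inverse exists.
Extended Euclidean algorithm on (309, 158):
309 = 1 × 158 + 151  ⟹  151 = (1)·309 + (-1)·158
158 = 1 × 151 + 7  ⟹  7 = (-1)·309 + (2)·158
151 = 21 × 7 + 4  ⟹  4 = (22)·309 + (-43)·158
7 = 1 × 4 + 3  ⟹  3 = (-23)·309 + (45)·158
4 = 1 × 3 + 1  ⟹  1 = (45)·309 + (-88)·158
So (-88)·158 ≡ 1 (mod 309), i.e. 158^(-1) ≡ -88 ≡ 221 (mod 309).
Check: 158 × 221 = 34918 ≡ 1 (mod 309)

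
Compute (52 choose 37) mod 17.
0

Using Lucas' theorem:
Write n=52 and k=37 in base 17:
n in base 17: [3, 1]
k in base 17: [2, 3]
C(52,37) mod 17 = ∏ C(n_i, k_i) mod 17
Digit binomials (mod 17): C(3,2) = 3; C(1,3) = 0 (k_i > n_i)
Product: 3 × 0 = 0 ≡ 0 (mod 17)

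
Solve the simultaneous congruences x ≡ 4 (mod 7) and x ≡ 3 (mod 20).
123

Using Chinese Remainder Theorem:
M = 7 × 20 = 140
M1 = 20, M2 = 7
y1 = 20^(-1) mod 7 = 6
y2 = 7^(-1) mod 20 = 3
x = (4×20×6 + 3×7×3) mod 140 = 123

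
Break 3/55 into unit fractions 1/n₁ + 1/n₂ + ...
1/19 + 1/523 + 1/546535

Greedy algorithm:
3/55: ceiling(55/3) = 19, use 1/19
2/1045: ceiling(1045/2) = 523, use 1/523
1/546535: ceiling(546535/1) = 546535, use 1/546535
Result: 3/55 = 1/19 + 1/523 + 1/546535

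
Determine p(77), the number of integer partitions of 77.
10619863

p(n) counts ways to write n as a sum of positive integers (order ignored).
Euler's pentagonal recurrence: p(k) = p(k-1) + p(k-2) - p(k-5) - p(k-7) + p(k-12) + p(k-15) - ... (offsets j(3j∓1)/2, signs ++--, p(0)=1, p(<0)=0).
DP table for k = 0..76: p(0)=1, p(1)=1, p(2)=2, p(3)=3, p(4)=5, p(5)=7, p(6)=11, p(7)=15, p(8)=22, p(9)=30, p(10)=42, p(11)=56, p(12)=77, p(13)=101, p(14)=135, p(15)=176, p(16)=231, p(17)=297, p(18)=385, p(19)=490, p(20)=627, p(21)=792, p(22)=1002, p(23)=1255, p(24)=1575, p(25)=1958, p(26)=2436, p(27)=3010, p(28)=3718, p(29)=4565, p(30)=5604, p(31)=6842, p(32)=8349, p(33)=10143, p(34)=12310, p(35)=14883, p(36)=17977, p(37)=21637, p(38)=26015, p(39)=31185, p(40)=37338, p(41)=44583, p(42)=53174, p(43)=63261, p(44)=75175, p(45)=89134, p(46)=105558, p(47)=124754, p(48)=147273, p(49)=173525, p(50)=204226, p(51)=239943, p(52)=281589, p(53)=329931, p(54)=386155, p(55)=451276, p(56)=526823, p(57)=614154, p(58)=715220, p(59)=831820, p(60)=966467, p(61)=1121505, p(62)=1300156, p(63)=1505499, p(64)=1741630, p(65)=2012558, p(66)=2323520, p(67)=2679689, p(68)=3087735, p(69)=3554345, p(70)=4087968, p(71)=4697205, p(72)=5392783, p(73)=6185689, p(74)=7089500, p(75)=8118264, p(76)=9289091.
Final step: p(77) = p(76) + p(75) - p(72) - p(70) + p(65) + p(62) - p(55) - p(51) + p(42) + p(37) - p(26) - p(20) + p(7) + p(0)
= 9289091 + 8118264 - 5392783 - 4087968 + 2012558 + 1300156 - 451276 - 239943 + 53174 + 21637 - 2436 - 627 + 15 + 1
= 10619863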